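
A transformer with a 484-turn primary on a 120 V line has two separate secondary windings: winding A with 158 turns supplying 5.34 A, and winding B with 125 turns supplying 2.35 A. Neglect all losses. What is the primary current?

I_p ≈ 2.35 A

V_A = 120 × 158/484 = 39.174 V; V_B = 120 × 125/484 = 30.992 V.
P_out = V_A I_A + V_B I_B = 39.174×5.34 + 30.992×2.35 = 209.19 + 72.831 = 282.02 W.
Ideal ⇒ P_in = P_out, so I_p = P_out/V_p = 282.02/120 = 2.35 A.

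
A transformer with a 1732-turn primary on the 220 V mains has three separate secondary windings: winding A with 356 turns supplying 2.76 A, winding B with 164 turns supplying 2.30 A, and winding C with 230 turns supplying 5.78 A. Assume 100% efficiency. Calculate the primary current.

I_p ≈ 1.55 A

V_A = 220 × 356/1732 = 45.219 V; V_B = 220 × 164/1732 = 20.831 V; V_C = 220 × 230/1732 = 29.215 V.
P_out = V_A I_A + V_B I_B + V_C I_C = 45.219×2.76 + 20.831×2.30 + 29.215×5.78 = 124.81 + 47.912 + 168.86 = 341.58 W.
Ideal ⇒ P_in = P_out, so I_p = P_out/V_p = 341.58/220 = 1.55 A.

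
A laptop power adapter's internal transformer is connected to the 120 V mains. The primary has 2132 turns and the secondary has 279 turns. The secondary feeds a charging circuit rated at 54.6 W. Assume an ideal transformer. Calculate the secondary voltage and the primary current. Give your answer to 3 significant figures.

V_s = V_p × N_s/N_p = 120 × 279/2132 = 15.704 V.
I_s = P/V_s = 54.6/15.704 = 3.4769 A.
I_p = I_s × N_s/N_p = 3.4769 × 279/2132 = 0.455 A.

V_s ≈ 15.7 V, I_p ≈ 0.455 A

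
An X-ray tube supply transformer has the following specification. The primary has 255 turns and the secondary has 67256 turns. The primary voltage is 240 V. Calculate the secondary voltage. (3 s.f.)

V_s/V_p = N_s/N_p, so V_s = 240 × 67256/255 = 63300 V.

V_s ≈ 63300 V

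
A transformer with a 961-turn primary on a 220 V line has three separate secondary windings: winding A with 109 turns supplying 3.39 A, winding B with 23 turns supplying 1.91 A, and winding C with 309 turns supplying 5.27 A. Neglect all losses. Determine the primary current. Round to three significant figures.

I_p ≈ 2.12 A

V_A = 220 × 109/961 = 24.953 V; V_B = 220 × 23/961 = 5.2653 V; V_C = 220 × 309/961 = 70.739 V.
P_out = V_A I_A + V_B I_B + V_C I_C = 24.953×3.39 + 5.2653×1.91 + 70.739×5.27 = 84.591 + 10.057 + 372.79 = 467.44 W.
Ideal ⇒ P_in = P_out, so I_p = P_out/V_p = 467.44/220 = 2.12 A.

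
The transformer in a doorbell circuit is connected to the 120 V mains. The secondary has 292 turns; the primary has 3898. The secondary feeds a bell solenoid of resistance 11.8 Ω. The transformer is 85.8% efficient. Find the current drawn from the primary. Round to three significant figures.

I_p ≈ 0.0665 A

V_s = 120 × 292/3898 = 8.9892 V.
I_s = V_s/R = 8.9892/11.8 = 0.76180 A.
P_out = V_s I_s = 8.9892 × 0.76180 = 6.8480 W.
P_in = P_out/η = 6.8480/0.858 = 7.9813 W.
I_p = P_in/V_p = 7.9813/120 = 0.0665 A.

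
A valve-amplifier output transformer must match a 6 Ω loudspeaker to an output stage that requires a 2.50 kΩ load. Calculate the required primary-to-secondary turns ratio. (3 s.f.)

Z_p/Z_s = (N_p/N_s)², so N_p/N_s = √(2500/6) = √417 = 20.4.

N_p/N_s ≈ 20.4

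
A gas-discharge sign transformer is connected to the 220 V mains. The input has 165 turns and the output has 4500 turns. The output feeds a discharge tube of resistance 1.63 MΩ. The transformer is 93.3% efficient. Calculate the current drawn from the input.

I_in ≈ 0.108 A

V_out = 220 × 4500/165 = 6000.0 V.
I_out = V_out/R = 6000.0/(1.63×10^6) = 0.0036810 A.
P_out = V_out I_out = 6000.0 × 0.0036810 = 22.086 W.
P_in = P_out/η = 22.086/0.933 = 23.672 W.
I_in = P_in/V_in = 23.672/220 = 0.108 A.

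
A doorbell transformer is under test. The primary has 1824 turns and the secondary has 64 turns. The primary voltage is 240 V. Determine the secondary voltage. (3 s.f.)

V_s/V_p = N_s/N_p, so V_s = 240 × 64/1824 = 8.42 V.

V_s ≈ 8.42 V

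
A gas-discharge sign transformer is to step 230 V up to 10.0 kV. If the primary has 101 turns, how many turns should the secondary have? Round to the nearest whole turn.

N_s = 4391 turns

N_s/N_p = V_s/V_p, so N_s = 101 × 10000/230 = 4391.3 ≈ 4391 turns.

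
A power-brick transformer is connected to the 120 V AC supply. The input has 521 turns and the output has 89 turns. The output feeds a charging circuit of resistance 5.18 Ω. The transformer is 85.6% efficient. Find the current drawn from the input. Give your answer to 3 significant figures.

V_out = 120 × 89/521 = 20.499 V.
I_out = V_out/R = 20.499/5.18 = 3.9573 A.
P_out = V_out I_out = 20.499 × 3.9573 = 81.122 W.
P_in = P_out/η = 81.122/0.856 = 94.768 W.
I_in = P_in/V_in = 94.768/120 = 0.790 A.

I_in ≈ 0.790 A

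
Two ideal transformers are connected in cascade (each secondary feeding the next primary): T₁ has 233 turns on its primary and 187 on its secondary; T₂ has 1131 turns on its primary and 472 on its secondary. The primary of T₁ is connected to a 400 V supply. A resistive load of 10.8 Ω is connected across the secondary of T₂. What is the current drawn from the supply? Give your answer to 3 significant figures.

I_supply ≈ 4.15 A

Secondary of T₁: V = 400.00 × 187/233 = 321.03 V.
Secondary of T₂: V = 321.03 × 472/1131 = 133.98 V.
I_load = 133.98/10.8 = 12.405 A, so P_out = 133.98 × 12.405 = 1662.0 W.
All ideal ⇒ P_in = P_out, so I_supply = 1662.0/400 = 4.15 A.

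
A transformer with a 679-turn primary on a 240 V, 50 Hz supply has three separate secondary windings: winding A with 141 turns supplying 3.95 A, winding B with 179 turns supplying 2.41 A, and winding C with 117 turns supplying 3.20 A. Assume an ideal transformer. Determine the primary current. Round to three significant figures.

V_A = 240 × 141/679 = 49.838 V; V_B = 240 × 179/679 = 63.270 V; V_C = 240 × 117/679 = 41.355 V.
P_out = V_A I_A + V_B I_B + V_C I_C = 49.838×3.95 + 63.270×2.41 + 41.355×3.20 = 196.86 + 152.48 + 132.34 = 481.68 W.
Ideal ⇒ P_in = P_out, so I_p = P_out/V_p = 481.68/240 = 2.01 A.

I_p ≈ 2.01 A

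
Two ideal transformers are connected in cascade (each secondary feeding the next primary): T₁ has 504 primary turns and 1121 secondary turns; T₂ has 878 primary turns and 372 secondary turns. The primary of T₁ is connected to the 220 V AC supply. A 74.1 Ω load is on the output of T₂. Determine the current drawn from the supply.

After T₁: V = 220.00 × 1121/504 = 489.33 V.
After T₂: V = 489.33 × 372/878 = 207.32 V.
I_load = 207.32/74.1 = 2.7979 A, so P_out = 207.32 × 2.7979 = 580.06 W.
All ideal ⇒ P_in = P_out, so I_supply = 580.06/220 = 2.64 A.

I_supply ≈ 2.64 A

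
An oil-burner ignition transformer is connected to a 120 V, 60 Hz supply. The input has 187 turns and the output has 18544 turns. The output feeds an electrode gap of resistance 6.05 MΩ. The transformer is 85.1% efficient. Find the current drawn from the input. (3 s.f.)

I_in ≈ 0.229 A

V_out = 120 × 18544/187 = 11900 V.
I_out = V_out/R = 11900/(6.05×10^6) = 0.0019669 A.
P_out = V_out I_out = 11900 × 0.0019669 = 23.406 W.
P_in = P_out/η = 23.406/0.851 = 27.504 W.
I_in = P_in/V_in = 27.504/120 = 0.229 A.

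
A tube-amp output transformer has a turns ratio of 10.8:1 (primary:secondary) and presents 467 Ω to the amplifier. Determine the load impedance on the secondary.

Z_s ≈ 4.00 Ω

Z_s = Z_p/(N_p/N_s)² = 467/10.8² = 4.00 Ω.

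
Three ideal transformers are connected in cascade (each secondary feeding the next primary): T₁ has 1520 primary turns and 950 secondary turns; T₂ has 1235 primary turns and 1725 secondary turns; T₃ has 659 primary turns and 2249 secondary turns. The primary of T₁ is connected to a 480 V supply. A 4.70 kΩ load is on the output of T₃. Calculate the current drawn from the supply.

After T₁: V = 480.00 × 950/1520 = 300.00 V.
After T₂: V = 300.00 × 1725/1235 = 419.03 V.
After T₃: V = 419.03 × 2249/659 = 1430.0 V.
I_load = 1430.0/4700 = 0.30426 A, so P_out = 1430.0 × 0.30426 = 435.11 W.
All ideal ⇒ P_in = P_out, so I_supply = 435.11/480 = 0.906 A.

I_supply ≈ 0.906 A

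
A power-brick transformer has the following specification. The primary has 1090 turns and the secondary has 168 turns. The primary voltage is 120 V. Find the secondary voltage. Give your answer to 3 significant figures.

V_s/V_p = N_s/N_p, so V_s = 120 × 168/1090 = 18.5 V.

V_s ≈ 18.5 V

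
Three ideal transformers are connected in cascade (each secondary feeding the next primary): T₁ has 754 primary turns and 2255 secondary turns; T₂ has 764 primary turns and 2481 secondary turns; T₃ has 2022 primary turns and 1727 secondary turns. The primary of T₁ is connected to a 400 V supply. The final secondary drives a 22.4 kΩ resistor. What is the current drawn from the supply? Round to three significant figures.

After T₁: V = 400.00 × 2255/754 = 1196.3 V.
After T₂: V = 1196.3 × 2481/764 = 3884.8 V.
After T₃: V = 3884.8 × 1727/2022 = 3318.0 V.
I_load = 3318.0/22400 = 0.14813 A, so P_out = 3318.0 × 0.14813 = 491.49 W.
All ideal ⇒ P_in = P_out, so I_supply = 491.49/400 = 1.23 A.

I_supply ≈ 1.23 A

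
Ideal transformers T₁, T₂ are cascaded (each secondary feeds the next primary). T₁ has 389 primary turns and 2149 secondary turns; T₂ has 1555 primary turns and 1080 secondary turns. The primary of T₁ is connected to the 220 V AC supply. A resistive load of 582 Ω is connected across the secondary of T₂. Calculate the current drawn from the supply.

After T₁: V = 220.00 × 2149/389 = 1215.4 V.
After T₂: V = 1215.4 × 1080/1555 = 844.12 V.
I_load = 844.12/582 = 1.4504 A, so P_out = 844.12 × 1.4504 = 1224.3 W.
All ideal ⇒ P_in = P_out, so I_supply = 1224.3/220 = 5.56 A.

I_supply ≈ 5.56 A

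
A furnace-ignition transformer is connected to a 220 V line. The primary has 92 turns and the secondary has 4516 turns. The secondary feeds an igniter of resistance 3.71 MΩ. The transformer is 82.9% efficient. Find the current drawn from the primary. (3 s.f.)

I_p ≈ 0.172 A

V_s = 220 × 4516/92 = 10799 V.
I_s = V_s/R = 10799/(3.71×10^6) = 0.0029108 A.
P_out = V_s I_s = 10799 × 0.0029108 = 31.434 W.
P_in = P_out/η = 31.434/0.829 = 37.918 W.
I_p = P_in/V_p = 37.918/220 = 0.172 A.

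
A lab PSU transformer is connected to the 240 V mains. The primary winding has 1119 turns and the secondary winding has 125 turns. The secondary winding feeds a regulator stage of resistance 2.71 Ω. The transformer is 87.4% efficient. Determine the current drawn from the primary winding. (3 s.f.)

V_s = 240 × 125/1119 = 26.810 V.
I_s = V_s/R = 26.810/2.71 = 9.8929 A.
P_out = V_s I_s = 26.810 × 9.8929 = 265.22 W.
P_in = P_out/η = 265.22/0.874 = 303.46 W.
I_p = P_in/V_p = 303.46/240 = 1.26 A.

I_p ≈ 1.26 A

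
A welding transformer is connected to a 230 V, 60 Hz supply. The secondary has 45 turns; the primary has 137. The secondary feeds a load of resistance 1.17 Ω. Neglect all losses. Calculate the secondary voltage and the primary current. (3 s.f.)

V_s ≈ 75.5 V, I_p ≈ 21.2 A

V_s = V_p × N_s/N_p = 230 × 45/137 = 75.547 V.
I_s = V_s/R = 75.547/1.17 = 64.570 A.
I_p = I_s × N_s/N_p = 64.570 × 45/137 = 21.2 A.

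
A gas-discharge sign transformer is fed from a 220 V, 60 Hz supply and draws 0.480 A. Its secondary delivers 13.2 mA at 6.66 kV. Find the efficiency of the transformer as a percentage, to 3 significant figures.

P_in = 220 × 0.480 = 105.600 W.
P_out = 6660 × 0.0132 = 87.9120 W.
η = P_out/P_in = 87.9120/105.600 = 0.833.

η ≈ 83.3%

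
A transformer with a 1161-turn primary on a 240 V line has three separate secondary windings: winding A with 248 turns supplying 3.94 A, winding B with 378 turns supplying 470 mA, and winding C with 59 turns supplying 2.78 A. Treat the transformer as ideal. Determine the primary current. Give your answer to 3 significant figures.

V_A = 240 × 248/1161 = 51.266 V; V_B = 240 × 378/1161 = 78.140 V; V_C = 240 × 59/1161 = 12.196 V.
P_out = V_A I_A + V_B I_B + V_C I_C = 51.266×3.94 + 78.140×0.470 + 12.196×2.78 = 201.99 + 36.726 + 33.906 = 272.62 W.
Ideal ⇒ P_in = P_out, so I_p = P_out/V_p = 272.62/240 = 1.14 A.

I_p ≈ 1.14 A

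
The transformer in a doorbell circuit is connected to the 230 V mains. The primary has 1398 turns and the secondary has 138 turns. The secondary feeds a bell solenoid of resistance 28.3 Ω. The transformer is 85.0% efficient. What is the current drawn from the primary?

I_p ≈ 0.0932 A

V_s = 230 × 138/1398 = 22.704 V.
I_s = V_s/R = 22.704/28.3 = 0.80226 A.
P_out = V_s I_s = 22.704 × 0.80226 = 18.214 W.
P_in = P_out/η = 18.214/0.850 = 21.429 W.
I_p = P_in/V_p = 21.429/230 = 0.0932 A.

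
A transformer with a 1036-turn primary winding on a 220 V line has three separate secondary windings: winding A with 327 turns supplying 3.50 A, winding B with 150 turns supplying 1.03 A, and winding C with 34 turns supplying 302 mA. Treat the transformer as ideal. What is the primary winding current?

V_A = 220 × 327/1036 = 69.440 V; V_B = 220 × 150/1036 = 31.853 V; V_C = 220 × 34/1036 = 7.2201 V.
P_out = V_A I_A + V_B I_B + V_C I_C = 69.440×3.50 + 31.853×1.03 + 7.2201×0.302 = 243.04 + 32.809 + 2.1805 = 278.03 W.
Ideal ⇒ P_in = P_out, so I_p = P_out/V_p = 278.03/220 = 1.26 A.

I_p ≈ 1.26 A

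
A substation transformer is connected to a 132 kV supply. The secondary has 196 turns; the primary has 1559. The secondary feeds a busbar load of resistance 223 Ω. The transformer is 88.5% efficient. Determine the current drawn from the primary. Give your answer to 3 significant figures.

V_s = 132000 × 196/1559 = 16595 V.
I_s = V_s/R = 16595/223 = 74.418 A.
P_out = V_s I_s = 16595 × 74.418 = 1.2350×10^6 W.
P_in = P_out/η = 1.2350×10^6/0.885 = 1.3955×10^6 W.
I_p = P_in/V_p = 1.3955×10^6/132000 = 10.6 A.

I_p ≈ 10.6 A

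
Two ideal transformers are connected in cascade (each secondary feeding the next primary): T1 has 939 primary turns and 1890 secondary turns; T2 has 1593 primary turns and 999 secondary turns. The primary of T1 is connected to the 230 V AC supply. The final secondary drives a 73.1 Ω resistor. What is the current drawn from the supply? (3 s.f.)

After T1: V = 230.00 × 1890/939 = 462.94 V.
After T2: V = 462.94 × 999/1593 = 290.32 V.
I_load = 290.32/73.1 = 3.9715 A, so P_out = 290.32 × 3.9715 = 1153.0 W.
All ideal ⇒ P_in = P_out, so I_supply = 1153.0/230 = 5.01 A.

I_supply ≈ 5.01 A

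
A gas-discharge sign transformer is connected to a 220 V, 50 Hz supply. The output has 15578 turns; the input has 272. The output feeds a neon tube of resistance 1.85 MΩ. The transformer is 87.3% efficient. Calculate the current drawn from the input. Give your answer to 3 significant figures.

V_out = 220 × 15578/272 = 12600 V.
I_out = V_out/R = 12600/(1.85×10^6) = 0.0068107 A.
P_out = V_out I_out = 12600 × 0.0068107 = 85.814 W.
P_in = P_out/η = 85.814/0.873 = 98.298 W.
I_in = P_in/V_in = 98.298/220 = 0.447 A.

I_in ≈ 0.447 A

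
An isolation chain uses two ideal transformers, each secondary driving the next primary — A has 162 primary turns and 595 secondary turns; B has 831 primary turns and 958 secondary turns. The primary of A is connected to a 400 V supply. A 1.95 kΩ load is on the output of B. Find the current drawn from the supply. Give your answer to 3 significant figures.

After A: V = 400.00 × 595/162 = 1469.1 V.
After B: V = 1469.1 × 958/831 = 1693.7 V.
I_load = 1693.7/1950 = 0.86854 A, so P_out = 1693.7 × 0.86854 = 1471.0 W.
All ideal ⇒ P_in = P_out, so I_supply = 1471.0/400 = 3.68 A.

I_supply ≈ 3.68 A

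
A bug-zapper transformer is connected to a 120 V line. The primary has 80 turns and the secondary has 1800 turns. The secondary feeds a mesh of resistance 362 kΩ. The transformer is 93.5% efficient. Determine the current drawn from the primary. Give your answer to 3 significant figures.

I_p ≈ 0.179 A

V_s = 120 × 1800/80 = 2700.0 V.
I_s = V_s/R = 2700.0/362000 = 0.0074586 A.
P_out = V_s I_s = 2700.0 × 0.0074586 = 20.138 W.
P_in = P_out/η = 20.138/0.935 = 21.538 W.
I_p = P_in/V_p = 21.538/120 = 0.179 A.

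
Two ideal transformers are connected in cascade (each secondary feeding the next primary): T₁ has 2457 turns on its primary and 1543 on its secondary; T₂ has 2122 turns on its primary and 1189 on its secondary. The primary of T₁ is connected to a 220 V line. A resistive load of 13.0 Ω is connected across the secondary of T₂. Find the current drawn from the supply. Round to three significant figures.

I_supply ≈ 2.10 A

After T₁: V = 220.00 × 1543/2457 = 138.16 V.
After T₂: V = 138.16 × 1189/2122 = 77.414 V.
I_load = 77.414/13.0 = 5.9549 A, so P_out = 77.414 × 5.9549 = 461.00 W.
All ideal ⇒ P_in = P_out, so I_supply = 461.00/220 = 2.10 A.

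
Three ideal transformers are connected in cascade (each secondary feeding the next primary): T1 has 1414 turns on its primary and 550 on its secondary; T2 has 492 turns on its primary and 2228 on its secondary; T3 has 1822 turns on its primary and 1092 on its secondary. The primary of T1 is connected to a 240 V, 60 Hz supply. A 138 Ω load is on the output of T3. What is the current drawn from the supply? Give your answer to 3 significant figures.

I_supply ≈ 1.94 A

Secondary of T1: V = 240.00 × 550/1414 = 93.352 V.
Secondary of T2: V = 93.352 × 2228/492 = 422.74 V.
Secondary of T3: V = 422.74 × 1092/1822 = 253.37 V.
I_load = 253.37/138 = 1.8360 A, so P_out = 253.37 × 1.8360 = 465.18 W.
All ideal ⇒ P_in = P_out, so I_supply = 465.18/240 = 1.94 A.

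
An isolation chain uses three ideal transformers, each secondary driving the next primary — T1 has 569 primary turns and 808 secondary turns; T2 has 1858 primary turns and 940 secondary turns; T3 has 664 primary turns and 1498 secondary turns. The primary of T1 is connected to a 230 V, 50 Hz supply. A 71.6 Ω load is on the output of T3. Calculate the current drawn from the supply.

I_supply ≈ 8.44 A

After T1: V = 230.00 × 808/569 = 326.61 V.
After T2: V = 326.61 × 940/1858 = 165.24 V.
After T3: V = 165.24 × 1498/664 = 372.78 V.
I_load = 372.78/71.6 = 5.2064 A, so P_out = 372.78 × 5.2064 = 1940.9 W.
All ideal ⇒ P_in = P_out, so I_supply = 1940.9/230 = 8.44 A.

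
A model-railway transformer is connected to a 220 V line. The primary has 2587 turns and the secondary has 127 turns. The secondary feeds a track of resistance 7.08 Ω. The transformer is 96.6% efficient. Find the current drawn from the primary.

V_s = 220 × 127/2587 = 10.800 V.
I_s = V_s/R = 10.800/7.08 = 1.5254 A.
P_out = V_s I_s = 10.800 × 1.5254 = 16.475 W.
P_in = P_out/η = 16.475/0.966 = 17.055 W.
I_p = P_in/V_p = 17.055/220 = 0.0775 A.

I_p ≈ 0.0775 A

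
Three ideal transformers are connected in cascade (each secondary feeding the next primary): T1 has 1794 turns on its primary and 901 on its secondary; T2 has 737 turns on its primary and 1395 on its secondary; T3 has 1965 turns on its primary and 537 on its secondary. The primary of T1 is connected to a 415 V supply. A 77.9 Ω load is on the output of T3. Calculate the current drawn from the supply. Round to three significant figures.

I_supply ≈ 0.360 A

After T1: V = 415.00 × 901/1794 = 208.43 V.
After T2: V = 208.43 × 1395/737 = 394.51 V.
After T3: V = 394.51 × 537/1965 = 107.81 V.
I_load = 107.81/77.9 = 1.3840 A, so P_out = 107.81 × 1.3840 = 149.21 W.
All ideal ⇒ P_in = P_out, so I_supply = 149.21/415 = 0.360 A.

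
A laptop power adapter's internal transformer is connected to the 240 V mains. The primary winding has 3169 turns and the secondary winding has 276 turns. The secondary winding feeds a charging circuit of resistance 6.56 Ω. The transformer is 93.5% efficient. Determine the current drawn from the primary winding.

I_p ≈ 0.297 A

V_s = 240 × 276/3169 = 20.902 V.
I_s = V_s/R = 20.902/6.56 = 3.1864 A.
P_out = V_s I_s = 20.902 × 3.1864 = 66.603 W.
P_in = P_out/η = 66.603/0.935 = 71.233 W.
I_p = P_in/V_p = 71.233/240 = 0.297 A.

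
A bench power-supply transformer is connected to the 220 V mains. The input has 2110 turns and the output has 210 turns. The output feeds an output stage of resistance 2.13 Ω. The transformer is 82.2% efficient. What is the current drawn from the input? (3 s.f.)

V_out = 220 × 210/2110 = 21.896 V.
I_out = V_out/R = 21.896/2.13 = 10.280 A.
P_out = V_out I_out = 21.896 × 10.280 = 225.08 W.
P_in = P_out/η = 225.08/0.822 = 273.82 W.
I_in = P_in/V_in = 273.82/220 = 1.24 A.

I_in ≈ 1.24 A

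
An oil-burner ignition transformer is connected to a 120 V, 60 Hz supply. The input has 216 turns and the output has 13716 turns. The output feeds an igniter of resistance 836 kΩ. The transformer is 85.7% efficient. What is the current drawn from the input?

V_out = 120 × 13716/216 = 7620.0 V.
I_out = V_out/R = 7620.0/836000 = 0.0091148 A.
P_out = V_out I_out = 7620.0 × 0.0091148 = 69.455 W.
P_in = P_out/η = 69.455/0.857 = 81.044 W.
I_in = P_in/V_in = 81.044/120 = 0.675 A.

I_in ≈ 0.675 A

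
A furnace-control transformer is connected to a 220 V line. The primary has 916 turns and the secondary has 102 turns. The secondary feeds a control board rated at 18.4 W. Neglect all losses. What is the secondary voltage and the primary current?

V_s ≈ 24.5 V, I_p ≈ 0.0836 A

V_s = V_p × N_s/N_p = 220 × 102/916 = 24.498 V.
I_s = P/V_s = 18.4/24.498 = 0.75109 A.
I_p = I_s × N_s/N_p = 0.75109 × 102/916 = 0.0836 A.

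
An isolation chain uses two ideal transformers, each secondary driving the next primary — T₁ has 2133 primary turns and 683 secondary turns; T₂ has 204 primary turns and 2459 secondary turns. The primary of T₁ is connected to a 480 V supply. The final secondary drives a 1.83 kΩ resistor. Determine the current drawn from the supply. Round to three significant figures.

Secondary of T₁: V = 480.00 × 683/2133 = 153.70 V.
Secondary of T₂: V = 153.70 × 2459/204 = 1852.7 V.
I_load = 1852.7/1830 = 1.0124 A, so P_out = 1852.7 × 1.0124 = 1875.6 W.
All ideal ⇒ P_in = P_out, so I_supply = 1875.6/480 = 3.91 A.

I_supply ≈ 3.91 A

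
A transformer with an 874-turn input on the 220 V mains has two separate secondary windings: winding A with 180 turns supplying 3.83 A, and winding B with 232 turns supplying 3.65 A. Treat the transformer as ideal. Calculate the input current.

I_in ≈ 1.76 A

V_A = 220 × 180/874 = 45.309 V; V_B = 220 × 232/874 = 58.398 V.
P_out = V_A I_A + V_B I_B = 45.309×3.83 + 58.398×3.65 = 173.53 + 213.15 = 386.69 W.
Ideal ⇒ P_in = P_out, so I_in = P_out/V_in = 386.69/220 = 1.76 A.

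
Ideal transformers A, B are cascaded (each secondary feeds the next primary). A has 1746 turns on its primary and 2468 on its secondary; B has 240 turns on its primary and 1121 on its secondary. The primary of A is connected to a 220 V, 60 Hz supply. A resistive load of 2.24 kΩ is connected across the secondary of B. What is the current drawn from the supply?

Secondary of A: V = 220.00 × 2468/1746 = 310.97 V.
Secondary of B: V = 310.97 × 1121/240 = 1452.5 V.
I_load = 1452.5/2240 = 0.64844 A, so P_out = 1452.5 × 0.64844 = 941.86 W.
All ideal ⇒ P_in = P_out, so I_supply = 941.86/220 = 4.28 A.

I_supply ≈ 4.28 A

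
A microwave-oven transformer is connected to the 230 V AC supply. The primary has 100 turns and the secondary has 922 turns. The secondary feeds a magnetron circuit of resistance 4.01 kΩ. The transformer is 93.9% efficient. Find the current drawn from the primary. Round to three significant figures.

I_p ≈ 5.19 A

V_s = 230 × 922/100 = 2120.6 V.
I_s = V_s/R = 2120.6/4010 = 0.52883 A.
P_out = V_s I_s = 2120.6 × 0.52883 = 1121.4 W.
P_in = P_out/η = 1121.4/0.939 = 1194.3 W.
I_p = P_in/V_p = 1194.3/230 = 5.19 A.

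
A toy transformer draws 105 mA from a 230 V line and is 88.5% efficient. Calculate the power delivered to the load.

P_out ≈ 21.4 W

P_in = V_p I_p = 230 × 0.105 = 24.150 W.
P_out = η P_in = 0.885 × 24.150 = 21.4 W.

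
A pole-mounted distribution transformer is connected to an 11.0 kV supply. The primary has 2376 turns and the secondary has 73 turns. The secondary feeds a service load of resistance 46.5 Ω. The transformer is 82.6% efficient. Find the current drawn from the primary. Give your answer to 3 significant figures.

I_p ≈ 0.270 A

V_s = 11000 × 73/2376 = 337.96 V.
I_s = V_s/R = 337.96/46.5 = 7.2680 A.
P_out = V_s I_s = 337.96 × 7.2680 = 2456.3 W.
P_in = P_out/η = 2456.3/0.826 = 2973.8 W.
I_p = P_in/V_p = 2973.8/11000 = 0.270 A.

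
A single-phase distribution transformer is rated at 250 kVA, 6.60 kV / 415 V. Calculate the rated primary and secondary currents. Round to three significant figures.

I_p ≈ 37.9 A, I_s ≈ 602 A

I_p = S/V_p = 250000/6600 = 37.9 A.
I_s = S/V_s = 250000/415 = 602 A.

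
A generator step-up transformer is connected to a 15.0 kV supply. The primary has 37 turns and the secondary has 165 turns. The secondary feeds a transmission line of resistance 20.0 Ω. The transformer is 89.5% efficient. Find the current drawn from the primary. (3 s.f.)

I_p ≈ 16700 A

V_s = 15000 × 165/37 = 66892 V.
I_s = V_s/R = 66892/20.0 = 3344.6 A.
P_out = V_s I_s = 66892 × 3344.6 = 2.2373×10^8 W.
P_in = P_out/η = 2.2373×10^8/0.895 = 2.4997×10^8 W.
I_p = P_in/V_p = 2.4997×10^8/15000 = 16700 A.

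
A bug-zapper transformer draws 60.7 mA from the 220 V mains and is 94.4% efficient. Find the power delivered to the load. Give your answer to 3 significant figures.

P_in = V_p I_p = 220 × 0.0607 = 13.354 W.
P_out = η P_in = 0.944 × 13.354 = 12.6 W.

P_out ≈ 12.6 W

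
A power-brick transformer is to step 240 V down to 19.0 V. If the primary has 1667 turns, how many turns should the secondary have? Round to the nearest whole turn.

N_s = 132 turns

N_s/N_p = V_s/V_p, so N_s = 1667 × 19.0/240 = 132.0 ≈ 132 turns.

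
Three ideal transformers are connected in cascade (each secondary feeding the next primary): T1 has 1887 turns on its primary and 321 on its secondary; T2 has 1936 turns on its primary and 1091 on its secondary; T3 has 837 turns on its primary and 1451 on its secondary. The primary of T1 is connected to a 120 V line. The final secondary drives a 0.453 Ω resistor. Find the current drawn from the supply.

After T1: V = 120.00 × 321/1887 = 20.413 V.
After T2: V = 20.413 × 1091/1936 = 11.504 V.
After T3: V = 11.504 × 1451/837 = 19.942 V.
I_load = 19.942/0.453 = 44.023 A, so P_out = 19.942 × 44.023 = 877.92 W.
All ideal ⇒ P_in = P_out, so I_supply = 877.92/120 = 7.32 A.

I_supply ≈ 7.32 A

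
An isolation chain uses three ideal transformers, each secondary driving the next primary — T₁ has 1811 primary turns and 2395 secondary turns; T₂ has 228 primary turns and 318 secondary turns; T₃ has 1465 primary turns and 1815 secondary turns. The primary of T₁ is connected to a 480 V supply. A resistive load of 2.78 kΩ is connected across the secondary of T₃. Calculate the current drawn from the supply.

After T₁: V = 480.00 × 2395/1811 = 634.79 V.
After T₂: V = 634.79 × 318/228 = 885.36 V.
After T₃: V = 885.36 × 1815/1465 = 1096.9 V.
I_load = 1096.9/2780 = 0.39456 A, so P_out = 1096.9 × 0.39456 = 432.79 W.
All ideal ⇒ P_in = P_out, so I_supply = 432.79/480 = 0.902 A.

I_supply ≈ 0.902 A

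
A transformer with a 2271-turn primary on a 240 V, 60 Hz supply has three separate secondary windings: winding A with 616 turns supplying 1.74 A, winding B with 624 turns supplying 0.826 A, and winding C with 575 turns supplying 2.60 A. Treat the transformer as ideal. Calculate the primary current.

I_p ≈ 1.36 A

V_A = 240 × 616/2271 = 65.099 V; V_B = 240 × 624/2271 = 65.945 V; V_C = 240 × 575/2271 = 60.766 V.
P_out = V_A I_A + V_B I_B + V_C I_C = 65.099×1.74 + 65.945×0.826 + 60.766×2.60 = 113.27 + 54.470 + 157.99 = 325.73 W.
Ideal ⇒ P_in = P_out, so I_p = P_out/V_p = 325.73/240 = 1.36 A.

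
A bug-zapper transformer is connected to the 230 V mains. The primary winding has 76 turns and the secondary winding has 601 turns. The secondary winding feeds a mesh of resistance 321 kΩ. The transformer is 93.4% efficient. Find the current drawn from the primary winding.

V_s = 230 × 601/76 = 1818.8 V.
I_s = V_s/R = 1818.8/321000 = 0.0056661 A.
P_out = V_s I_s = 1818.8 × 0.0056661 = 10.306 W.
P_in = P_out/η = 10.306/0.934 = 11.034 W.
I_p = P_in/V_p = 11.034/230 = 0.0480 A.

I_p ≈ 0.0480 A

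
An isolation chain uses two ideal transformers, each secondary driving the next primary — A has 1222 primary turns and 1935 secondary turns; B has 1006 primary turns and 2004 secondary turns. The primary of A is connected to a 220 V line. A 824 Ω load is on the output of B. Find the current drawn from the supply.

I_supply ≈ 2.66 A

Secondary of A: V = 220.00 × 1935/1222 = 348.36 V.
Secondary of B: V = 348.36 × 2004/1006 = 693.96 V.
I_load = 693.96/824 = 0.84218 A, so P_out = 693.96 × 0.84218 = 584.44 W.
All ideal ⇒ P_in = P_out, so I_supply = 584.44/220 = 2.66 A.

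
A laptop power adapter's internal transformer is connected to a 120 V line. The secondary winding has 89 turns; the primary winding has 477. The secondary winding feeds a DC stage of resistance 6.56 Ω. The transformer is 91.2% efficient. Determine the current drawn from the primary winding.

I_p ≈ 0.698 A

V_s = 120 × 89/477 = 22.390 V.
I_s = V_s/R = 22.390/6.56 = 3.4131 A.
P_out = V_s I_s = 22.390 × 3.4131 = 76.419 W.
P_in = P_out/η = 76.419/0.912 = 83.793 W.
I_p = P_in/V_p = 83.793/120 = 0.698 A.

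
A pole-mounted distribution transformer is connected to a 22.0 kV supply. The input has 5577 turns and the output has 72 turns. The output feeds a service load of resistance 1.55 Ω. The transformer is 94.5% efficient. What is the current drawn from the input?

V_out = 22000 × 72/5577 = 284.02 V.
I_out = V_out/R = 284.02/1.55 = 183.24 A.
P_out = V_out I_out = 284.02 × 183.24 = 52045 W.
P_in = P_out/η = 52045/0.945 = 55074 W.
I_in = P_in/V_in = 55074/22000 = 2.50 A.

I_in ≈ 2.50 A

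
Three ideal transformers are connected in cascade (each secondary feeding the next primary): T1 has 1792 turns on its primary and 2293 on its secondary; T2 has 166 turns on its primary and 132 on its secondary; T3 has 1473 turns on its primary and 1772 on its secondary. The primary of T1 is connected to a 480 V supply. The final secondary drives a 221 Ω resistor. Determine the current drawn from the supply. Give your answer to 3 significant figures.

After T1: V = 480.00 × 2293/1792 = 614.20 V.
After T2: V = 614.20 × 132/166 = 488.40 V.
After T3: V = 488.40 × 1772/1473 = 587.54 V.
I_load = 587.54/221 = 2.6585 A, so P_out = 587.54 × 2.6585 = 1562.0 W.
All ideal ⇒ P_in = P_out, so I_supply = 1562.0/480 = 3.25 A.

I_supply ≈ 3.25 A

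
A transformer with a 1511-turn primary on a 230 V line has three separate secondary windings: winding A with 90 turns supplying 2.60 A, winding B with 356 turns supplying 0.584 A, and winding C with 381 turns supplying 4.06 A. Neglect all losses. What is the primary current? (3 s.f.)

V_A = 230 × 90/1511 = 13.700 V; V_B = 230 × 356/1511 = 54.189 V; V_C = 230 × 381/1511 = 57.995 V.
P_out = V_A I_A + V_B I_B + V_C I_C = 13.700×2.60 + 54.189×0.584 + 57.995×4.06 = 35.619 + 31.647 + 235.46 = 302.72 W.
Ideal ⇒ P_in = P_out, so I_p = P_out/V_p = 302.72/230 = 1.32 A.

I_p ≈ 1.32 A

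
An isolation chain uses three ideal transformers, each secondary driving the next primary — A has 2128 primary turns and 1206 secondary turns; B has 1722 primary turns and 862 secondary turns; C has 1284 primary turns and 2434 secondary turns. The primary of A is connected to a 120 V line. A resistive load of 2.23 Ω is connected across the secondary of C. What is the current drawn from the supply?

Secondary of A: V = 120.00 × 1206/2128 = 68.008 V.
Secondary of B: V = 68.008 × 862/1722 = 34.043 V.
Secondary of C: V = 34.043 × 2434/1284 = 64.534 V.
I_load = 64.534/2.23 = 28.939 A, so P_out = 64.534 × 28.939 = 1867.5 W.
All ideal ⇒ P_in = P_out, so I_supply = 1867.5/120 = 15.6 A.

I_supply ≈ 15.6 A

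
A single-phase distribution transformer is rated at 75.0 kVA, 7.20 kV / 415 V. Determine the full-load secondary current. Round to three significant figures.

I_s ≈ 181 A

I_s = S/V_s = 75000/415 = 181 A.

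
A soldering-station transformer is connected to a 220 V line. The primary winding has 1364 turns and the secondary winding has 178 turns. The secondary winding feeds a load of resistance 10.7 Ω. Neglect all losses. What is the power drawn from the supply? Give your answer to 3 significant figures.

V_s = V_p × N_s/N_p = 220 × 178/1364 = 28.710 V.
I_s = V_s/R = 28.710/10.7 = 2.6831 A.
I_p = I_s × N_s/N_p = 2.6831 × 178/1364 = 0.35015 A.
P = V_p I_p = 220 × 0.35015 = 77.0 W.

P ≈ 77.0 W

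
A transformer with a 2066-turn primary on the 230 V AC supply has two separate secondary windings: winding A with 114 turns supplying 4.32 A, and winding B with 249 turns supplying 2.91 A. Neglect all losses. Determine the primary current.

I_p ≈ 0.589 A

V_A = 230 × 114/2066 = 12.691 V; V_B = 230 × 249/2066 = 27.720 V.
P_out = V_A I_A + V_B I_B = 12.691×4.32 + 27.720×2.91 = 54.826 + 80.666 = 135.49 W.
Ideal ⇒ P_in = P_out, so I_p = P_out/V_p = 135.49/230 = 0.589 A.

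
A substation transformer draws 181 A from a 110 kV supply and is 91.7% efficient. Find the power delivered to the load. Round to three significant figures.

P_in = V_p I_p = 110000 × 181 = 1.9910×10^7 W.
P_out = η P_in = 0.917 × 1.9910×10^7 = 1.83×10^7 W.

P_out ≈ 1.83×10^7 W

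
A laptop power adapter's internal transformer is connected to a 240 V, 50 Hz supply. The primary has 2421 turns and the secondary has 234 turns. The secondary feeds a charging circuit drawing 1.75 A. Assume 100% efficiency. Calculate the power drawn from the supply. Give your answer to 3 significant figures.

P ≈ 40.6 W

I_p = I_s × N_s/N_p = 1.75 × 234/2421 = 0.16914 A.
P = V_p I_p = 240 × 0.16914 = 40.6 W.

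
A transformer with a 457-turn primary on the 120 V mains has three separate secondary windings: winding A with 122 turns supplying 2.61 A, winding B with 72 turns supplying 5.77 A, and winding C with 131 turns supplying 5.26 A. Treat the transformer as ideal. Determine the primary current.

I_p ≈ 3.11 A

V_A = 120 × 122/457 = 32.035 V; V_B = 120 × 72/457 = 18.906 V; V_C = 120 × 131/457 = 34.398 V.
P_out = V_A I_A + V_B I_B + V_C I_C = 32.035×2.61 + 18.906×5.77 + 34.398×5.26 = 83.611 + 109.09 + 180.93 = 373.63 W.
Ideal ⇒ P_in = P_out, so I_p = P_out/V_p = 373.63/120 = 3.11 A.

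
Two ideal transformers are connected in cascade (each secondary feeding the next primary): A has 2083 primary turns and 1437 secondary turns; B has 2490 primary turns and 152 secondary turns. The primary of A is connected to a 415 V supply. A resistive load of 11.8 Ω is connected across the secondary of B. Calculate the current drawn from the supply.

I_supply ≈ 0.0624 A

Secondary of A: V = 415.00 × 1437/2083 = 286.30 V.
Secondary of B: V = 286.30 × 152/2490 = 17.477 V.
I_load = 17.477/11.8 = 1.4811 A, so P_out = 17.477 × 1.4811 = 25.884 W.
All ideal ⇒ P_in = P_out, so I_supply = 25.884/415 = 0.0624 A.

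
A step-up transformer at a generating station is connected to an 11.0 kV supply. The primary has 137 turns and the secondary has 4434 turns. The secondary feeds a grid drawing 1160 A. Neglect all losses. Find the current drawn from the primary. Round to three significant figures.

For an ideal transformer I_p N_p = I_s N_s, so I_p = 1160 × 4434/137 = 37500 A.

I_p ≈ 37500 A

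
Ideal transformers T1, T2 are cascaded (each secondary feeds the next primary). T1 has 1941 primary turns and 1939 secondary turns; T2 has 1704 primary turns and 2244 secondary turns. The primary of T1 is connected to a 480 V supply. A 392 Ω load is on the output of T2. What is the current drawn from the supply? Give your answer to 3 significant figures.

I_supply ≈ 2.12 A

After T1: V = 480.00 × 1939/1941 = 479.51 V.
After T2: V = 479.51 × 2244/1704 = 631.46 V.
I_load = 631.46/392 = 1.6109 A, so P_out = 631.46 × 1.6109 = 1017.2 W.
All ideal ⇒ P_in = P_out, so I_supply = 1017.2/480 = 2.12 A.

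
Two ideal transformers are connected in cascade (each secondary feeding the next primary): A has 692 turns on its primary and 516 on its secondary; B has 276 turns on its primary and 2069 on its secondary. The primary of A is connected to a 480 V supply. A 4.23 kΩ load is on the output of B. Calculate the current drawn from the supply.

I_supply ≈ 3.55 A

After A: V = 480.00 × 516/692 = 357.92 V.
After B: V = 357.92 × 2069/276 = 2683.1 V.
I_load = 2683.1/4230 = 0.63430 A, so P_out = 2683.1 × 0.63430 = 1701.9 W.
All ideal ⇒ P_in = P_out, so I_supply = 1701.9/480 = 3.55 A.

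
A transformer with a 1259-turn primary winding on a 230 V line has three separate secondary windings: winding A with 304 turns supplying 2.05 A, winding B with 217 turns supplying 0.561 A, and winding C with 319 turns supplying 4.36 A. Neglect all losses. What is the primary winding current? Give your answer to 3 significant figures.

I_p ≈ 1.70 A

V_A = 230 × 304/1259 = 55.536 V; V_B = 230 × 217/1259 = 39.643 V; V_C = 230 × 319/1259 = 58.276 V.
P_out = V_A I_A + V_B I_B + V_C I_C = 55.536×2.05 + 39.643×0.561 + 58.276×4.36 = 113.85 + 22.239 + 254.09 = 390.17 W.
Ideal ⇒ P_in = P_out, so I_p = P_out/V_p = 390.17/230 = 1.70 A.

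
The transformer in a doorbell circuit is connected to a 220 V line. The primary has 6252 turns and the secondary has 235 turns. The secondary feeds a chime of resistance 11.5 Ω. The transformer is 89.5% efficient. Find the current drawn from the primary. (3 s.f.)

V_s = 220 × 235/6252 = 8.2694 V.
I_s = V_s/R = 8.2694/11.5 = 0.71907 A.
P_out = V_s I_s = 8.2694 × 0.71907 = 5.9463 W.
P_in = P_out/η = 5.9463/0.895 = 6.6439 W.
I_p = P_in/V_p = 6.6439/220 = 0.0302 A.

I_p ≈ 0.0302 A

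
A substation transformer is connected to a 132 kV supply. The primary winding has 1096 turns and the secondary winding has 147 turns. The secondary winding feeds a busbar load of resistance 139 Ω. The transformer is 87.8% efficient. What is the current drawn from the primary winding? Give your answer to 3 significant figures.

I_p ≈ 19.5 A

V_s = 132000 × 147/1096 = 17704 V.
I_s = V_s/R = 17704/139 = 127.37 A.
P_out = V_s I_s = 17704 × 127.37 = 2.2550×10^6 W.
P_in = P_out/η = 2.2550×10^6/0.878 = 2.5683×10^6 W.
I_p = P_in/V_p = 2.5683×10^6/132000 = 19.5 A.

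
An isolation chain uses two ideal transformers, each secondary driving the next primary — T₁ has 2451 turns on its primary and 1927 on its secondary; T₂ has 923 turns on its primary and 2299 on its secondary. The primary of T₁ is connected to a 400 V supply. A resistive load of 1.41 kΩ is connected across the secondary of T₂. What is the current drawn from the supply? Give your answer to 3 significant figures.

I_supply ≈ 1.09 A

After T₁: V = 400.00 × 1927/2451 = 314.48 V.
After T₂: V = 314.48 × 2299/923 = 783.31 V.
I_load = 783.31/1410 = 0.55554 A, so P_out = 783.31 × 0.55554 = 435.16 W.
All ideal ⇒ P_in = P_out, so I_supply = 435.16/400 = 1.09 A.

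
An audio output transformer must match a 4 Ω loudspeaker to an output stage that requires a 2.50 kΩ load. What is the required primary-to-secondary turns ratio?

N_p/N_s ≈ 25.0

Z_p/Z_s = (N_p/N_s)², so N_p/N_s = √(2500/4) = √625 = 25.0.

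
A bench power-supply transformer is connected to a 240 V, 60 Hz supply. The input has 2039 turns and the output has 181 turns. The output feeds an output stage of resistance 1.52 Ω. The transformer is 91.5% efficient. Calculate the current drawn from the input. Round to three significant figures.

V_out = 240 × 181/2039 = 21.305 V.
I_out = V_out/R = 21.305/1.52 = 14.016 A.
P_out = V_out I_out = 21.305 × 14.016 = 298.61 W.
P_in = P_out/η = 298.61/0.915 = 326.35 W.
I_in = P_in/V_in = 326.35/240 = 1.36 A.

I_in ≈ 1.36 A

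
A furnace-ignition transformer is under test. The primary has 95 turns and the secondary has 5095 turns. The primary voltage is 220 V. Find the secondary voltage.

V_s ≈ 11800 V

V_s/V_p = N_s/N_p, so V_s = 220 × 5095/95 = 11800 V.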